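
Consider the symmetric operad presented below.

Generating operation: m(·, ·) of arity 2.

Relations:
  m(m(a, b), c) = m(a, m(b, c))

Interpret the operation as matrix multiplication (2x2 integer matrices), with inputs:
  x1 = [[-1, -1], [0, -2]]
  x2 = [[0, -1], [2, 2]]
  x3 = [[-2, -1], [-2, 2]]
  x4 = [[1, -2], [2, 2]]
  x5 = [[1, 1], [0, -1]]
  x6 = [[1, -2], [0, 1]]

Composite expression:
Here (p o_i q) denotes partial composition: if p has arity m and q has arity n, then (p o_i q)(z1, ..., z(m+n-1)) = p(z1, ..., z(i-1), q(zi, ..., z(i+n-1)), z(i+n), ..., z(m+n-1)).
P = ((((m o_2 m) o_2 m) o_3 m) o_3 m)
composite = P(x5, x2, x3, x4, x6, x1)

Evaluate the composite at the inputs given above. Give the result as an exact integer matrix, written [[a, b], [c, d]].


[[6, -42], [-4, 52]]


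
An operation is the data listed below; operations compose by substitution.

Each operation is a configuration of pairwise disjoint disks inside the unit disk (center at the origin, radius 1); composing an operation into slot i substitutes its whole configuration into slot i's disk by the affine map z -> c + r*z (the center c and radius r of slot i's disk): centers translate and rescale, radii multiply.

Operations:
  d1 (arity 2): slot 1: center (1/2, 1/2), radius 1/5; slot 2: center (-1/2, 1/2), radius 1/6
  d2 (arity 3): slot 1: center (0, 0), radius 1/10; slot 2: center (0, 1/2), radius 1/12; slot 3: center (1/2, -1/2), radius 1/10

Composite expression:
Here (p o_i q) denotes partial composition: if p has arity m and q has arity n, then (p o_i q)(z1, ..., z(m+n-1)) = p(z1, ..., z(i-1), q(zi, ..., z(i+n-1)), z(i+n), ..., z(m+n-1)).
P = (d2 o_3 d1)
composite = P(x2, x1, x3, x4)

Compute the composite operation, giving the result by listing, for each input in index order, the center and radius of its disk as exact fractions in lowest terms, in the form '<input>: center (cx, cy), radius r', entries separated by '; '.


x1: center (0, 1/2), radius 1/12; x2: center (0, 0), radius 1/10; x3: center (11/20, -9/20), radius 1/50; x4: center (9/20, -9/20), radius 1/60

Only the slot chain above each x matters under d2; compose those maps.
input x2: applying the 1 nested substitution gives center (0, 0), radius 1/10
input x1: applying the 1 nested substitution gives center (0, 1/2), radius 1/12
input x3: applying the 2 nested substitutions gives center (11/20, -9/20), radius 1/50
input x4: applying the 2 nested substitutions gives center (9/20, -9/20), radius 1/60


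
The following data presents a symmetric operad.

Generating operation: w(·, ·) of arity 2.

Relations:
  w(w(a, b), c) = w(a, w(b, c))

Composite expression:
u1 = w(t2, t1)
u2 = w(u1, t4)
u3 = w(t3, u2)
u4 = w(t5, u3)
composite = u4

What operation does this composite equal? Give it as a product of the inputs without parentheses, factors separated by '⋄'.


t5 ⋄ t3 ⋄ t2 ⋄ t1 ⋄ t4


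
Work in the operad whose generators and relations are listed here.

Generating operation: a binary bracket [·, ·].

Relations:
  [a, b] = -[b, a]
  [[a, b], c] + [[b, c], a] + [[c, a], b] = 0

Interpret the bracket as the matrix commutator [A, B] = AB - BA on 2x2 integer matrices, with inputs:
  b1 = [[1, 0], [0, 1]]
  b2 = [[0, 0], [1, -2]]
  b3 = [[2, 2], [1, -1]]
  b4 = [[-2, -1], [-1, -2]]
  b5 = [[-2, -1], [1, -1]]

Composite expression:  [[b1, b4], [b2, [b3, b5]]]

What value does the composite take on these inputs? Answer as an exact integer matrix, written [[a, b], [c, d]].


[b1, b4] = [[0, 0], [0, 0]]
[b3, b5] = [[3, -1], [-4, -3]]
[b2, [b3, b5]] = [[1, -2], [14, -1]]
[[b1, b4], [b2, [b3, b5]]] = [[0, 0], [0, 0]]

[[0, 0], [0, 0]]


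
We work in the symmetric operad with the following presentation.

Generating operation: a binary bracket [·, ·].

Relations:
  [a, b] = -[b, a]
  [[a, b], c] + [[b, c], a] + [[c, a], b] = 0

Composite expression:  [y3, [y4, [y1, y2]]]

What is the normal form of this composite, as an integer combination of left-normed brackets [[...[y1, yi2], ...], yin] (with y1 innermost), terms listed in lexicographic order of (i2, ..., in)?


[[[y1, y2], y4], y3]


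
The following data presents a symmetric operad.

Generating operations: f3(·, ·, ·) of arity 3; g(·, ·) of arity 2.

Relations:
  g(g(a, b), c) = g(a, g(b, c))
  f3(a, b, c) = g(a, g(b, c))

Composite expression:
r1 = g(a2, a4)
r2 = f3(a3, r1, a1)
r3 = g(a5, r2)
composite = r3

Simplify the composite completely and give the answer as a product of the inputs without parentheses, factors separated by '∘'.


a5 ∘ a3 ∘ a2 ∘ a4 ∘ a1


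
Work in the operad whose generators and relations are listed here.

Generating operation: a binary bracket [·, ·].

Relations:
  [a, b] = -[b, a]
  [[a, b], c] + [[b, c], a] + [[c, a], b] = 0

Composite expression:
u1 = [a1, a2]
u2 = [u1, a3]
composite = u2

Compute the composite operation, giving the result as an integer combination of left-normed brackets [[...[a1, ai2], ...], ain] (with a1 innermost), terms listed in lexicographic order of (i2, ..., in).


[[a1, a2], a3]

Skip Jacobi rewriting: expand, keep a1-initial words, read off terms.
Composite bracket: [[a1, a2], a3]
Under [a, b] = ab - ba we get 4 signed associative words (2^2 = 4).
The a1-initial words carry the normal form:
  a1a2a3 (sign +1) contributes +[[a1, a2], a3]


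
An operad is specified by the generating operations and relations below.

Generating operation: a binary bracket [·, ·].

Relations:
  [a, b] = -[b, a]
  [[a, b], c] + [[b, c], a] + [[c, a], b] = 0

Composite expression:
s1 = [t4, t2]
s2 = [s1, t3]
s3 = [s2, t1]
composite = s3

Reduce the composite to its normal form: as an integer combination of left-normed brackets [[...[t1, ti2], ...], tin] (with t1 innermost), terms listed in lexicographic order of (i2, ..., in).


Left-normed coefficients sit on the t1-initial expansion words.
Composite bracket: [[[t4, t2], t3], t1]
Each bracket splits as ab - ba, giving 8 signed words (2^3 = 8).
Words beginning with t1 determine it all:
  t1t2t4t3 appears with sign +1, giving the term +[[[t1, t2], t4], t3]
  t1t3t2t4 appears with sign -1, giving the term -[[[t1, t3], t2], t4]
  t1t3t4t2 appears with sign +1, giving the term +[[[t1, t3], t4], t2]
  t1t4t2t3 appears with sign -1, giving the term -[[[t1, t4], t2], t3]

[[[t1, t2], t4], t3] - [[[t1, t3], t2], t4] + [[[t1, t3], t4], t2] - [[[t1, t4], t2], t3]


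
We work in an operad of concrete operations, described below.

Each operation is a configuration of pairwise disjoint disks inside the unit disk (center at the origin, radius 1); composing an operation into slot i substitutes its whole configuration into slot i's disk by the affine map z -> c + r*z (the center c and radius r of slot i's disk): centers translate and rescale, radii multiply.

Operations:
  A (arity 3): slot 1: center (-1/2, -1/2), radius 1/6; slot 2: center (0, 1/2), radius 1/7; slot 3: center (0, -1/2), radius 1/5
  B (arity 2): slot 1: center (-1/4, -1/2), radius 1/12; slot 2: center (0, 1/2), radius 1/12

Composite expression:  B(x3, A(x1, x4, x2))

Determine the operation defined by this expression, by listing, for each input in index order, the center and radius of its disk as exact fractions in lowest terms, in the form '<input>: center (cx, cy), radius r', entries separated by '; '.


x1: center (-1/24, 11/24), radius 1/72; x2: center (0, 11/24), radius 1/60; x3: center (-1/4, -1/2), radius 1/12; x4: center (0, 13/24), radius 1/84

Nesting under B composes maps z -> c + r*z down each x-path.
input x3: applying the 1 nested substitution gives center (-1/4, -1/2), radius 1/12
input x1: applying the 2 nested substitutions gives center (-1/24, 11/24), radius 1/72
input x4: applying the 2 nested substitutions gives center (0, 13/24), radius 1/84
input x2: applying the 2 nested substitutions gives center (0, 11/24), radius 1/60


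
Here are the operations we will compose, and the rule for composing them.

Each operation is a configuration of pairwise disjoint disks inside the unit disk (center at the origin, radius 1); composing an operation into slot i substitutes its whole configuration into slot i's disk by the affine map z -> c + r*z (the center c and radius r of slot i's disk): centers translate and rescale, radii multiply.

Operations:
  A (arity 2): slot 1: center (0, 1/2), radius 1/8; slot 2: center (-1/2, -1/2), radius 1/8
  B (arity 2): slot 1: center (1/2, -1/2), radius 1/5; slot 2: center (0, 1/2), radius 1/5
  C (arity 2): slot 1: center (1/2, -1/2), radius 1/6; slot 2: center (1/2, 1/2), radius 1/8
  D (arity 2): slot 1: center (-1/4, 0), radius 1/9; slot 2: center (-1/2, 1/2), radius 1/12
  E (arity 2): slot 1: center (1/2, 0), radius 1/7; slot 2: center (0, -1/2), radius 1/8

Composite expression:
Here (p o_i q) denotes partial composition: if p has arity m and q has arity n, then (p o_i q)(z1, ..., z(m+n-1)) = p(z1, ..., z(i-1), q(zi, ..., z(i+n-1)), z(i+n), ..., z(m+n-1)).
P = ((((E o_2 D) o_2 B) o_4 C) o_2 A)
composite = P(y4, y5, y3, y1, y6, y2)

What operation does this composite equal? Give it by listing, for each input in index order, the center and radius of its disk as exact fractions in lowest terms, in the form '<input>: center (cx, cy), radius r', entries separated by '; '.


Follow each y-input down from E: c' goes to c + r*c', radius to r*r'.
input y4: applying the 1 nested substitution gives center (1/2, 0), radius 1/7
input y5: applying the 4 nested substitutions gives center (-7/288, -91/180), radius 1/2880
input y3: applying the 4 nested substitutions gives center (-37/1440, -61/120), radius 1/2880
input y1: applying the 3 nested substitutions gives center (-1/32, -71/144), radius 1/360
input y6: applying the 3 nested substitutions gives center (-11/192, -85/192), radius 1/576
input y2: applying the 3 nested substitutions gives center (-11/192, -83/192), radius 1/768

y1: center (-1/32, -71/144), radius 1/360; y2: center (-11/192, -83/192), radius 1/768; y3: center (-37/1440, -61/120), radius 1/2880; y4: center (1/2, 0), radius 1/7; y5: center (-7/288, -91/180), radius 1/2880; y6: center (-11/192, -85/192), radius 1/576


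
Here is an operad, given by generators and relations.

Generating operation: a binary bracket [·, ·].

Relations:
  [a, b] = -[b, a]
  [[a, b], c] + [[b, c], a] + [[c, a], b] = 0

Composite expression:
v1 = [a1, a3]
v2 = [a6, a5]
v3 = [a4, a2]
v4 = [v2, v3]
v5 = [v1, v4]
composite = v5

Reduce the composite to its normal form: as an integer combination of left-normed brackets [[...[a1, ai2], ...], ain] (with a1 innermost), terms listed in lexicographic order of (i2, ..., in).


A multilinear Lie element is pinned by a1-initial words (a1 innermost).
Composite bracket: [[a1, a3], [[a6, a5], [a4, a2]]]
Each bracket splits as ab - ba, giving 32 signed words (2^5 = 32).
Words beginning with a1 determine it all:
  the word a1a3a2a4a5a6 carries sign -1 and contributes -[[[[[a1, a3], a2], a4], a5], a6]
  the word a1a3a2a4a6a5 carries sign +1 and contributes +[[[[[a1, a3], a2], a4], a6], a5]
  the word a1a3a4a2a5a6 carries sign +1 and contributes +[[[[[a1, a3], a4], a2], a5], a6]
  the word a1a3a4a2a6a5 carries sign -1 and contributes -[[[[[a1, a3], a4], a2], a6], a5]
  the word a1a3a5a6a2a4 carries sign +1 and contributes +[[[[[a1, a3], a5], a6], a2], a4]
  the word a1a3a5a6a4a2 carries sign -1 and contributes -[[[[[a1, a3], a5], a6], a4], a2]
  the word a1a3a6a5a2a4 carries sign -1 and contributes -[[[[[a1, a3], a6], a5], a2], a4]
  the word a1a3a6a5a4a2 carries sign +1 and contributes +[[[[[a1, a3], a6], a5], a4], a2]

-[[[[[a1, a3], a2], a4], a5], a6] + [[[[[a1, a3], a2], a4], a6], a5] + [[[[[a1, a3], a4], a2], a5], a6] - [[[[[a1, a3], a4], a2], a6], a5] + [[[[[a1, a3], a5], a6], a2], a4] - [[[[[a1, a3], a5], a6], a4], a2] - [[[[[a1, a3], a6], a5], a2], a4] + [[[[[a1, a3], a6], a5], a4], a2]


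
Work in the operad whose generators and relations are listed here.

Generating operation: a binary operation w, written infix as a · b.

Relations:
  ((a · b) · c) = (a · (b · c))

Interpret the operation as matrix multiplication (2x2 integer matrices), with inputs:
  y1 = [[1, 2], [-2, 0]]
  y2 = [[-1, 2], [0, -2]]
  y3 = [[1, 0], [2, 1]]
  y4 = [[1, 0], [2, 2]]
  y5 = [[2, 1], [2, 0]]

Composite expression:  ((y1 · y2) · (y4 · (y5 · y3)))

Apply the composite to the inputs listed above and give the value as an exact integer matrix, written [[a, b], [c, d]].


(y1 · y2) = [[-1, -2], [2, -4]]
(y5 · y3) = [[4, 1], [2, 0]]
(y4 · (y5 · y3)) = [[4, 1], [12, 2]]
((y1 · y2) · (y4 · (y5 · y3))) = [[-28, -5], [-40, -6]]

[[-28, -5], [-40, -6]]


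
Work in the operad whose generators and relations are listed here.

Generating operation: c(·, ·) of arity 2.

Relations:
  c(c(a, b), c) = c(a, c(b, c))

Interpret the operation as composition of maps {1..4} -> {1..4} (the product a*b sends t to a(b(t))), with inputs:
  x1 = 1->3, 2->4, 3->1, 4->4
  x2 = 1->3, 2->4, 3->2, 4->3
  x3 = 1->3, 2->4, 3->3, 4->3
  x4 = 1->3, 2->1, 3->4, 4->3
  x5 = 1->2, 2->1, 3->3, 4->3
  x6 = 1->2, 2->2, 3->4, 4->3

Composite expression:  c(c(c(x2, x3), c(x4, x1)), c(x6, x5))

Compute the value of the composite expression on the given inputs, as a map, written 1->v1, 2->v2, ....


c(x2, x3) = 1->2, 2->3, 3->2, 4->2
c(x4, x1) = 1->4, 2->3, 3->3, 4->3
c(c(x2, x3), c(x4, x1)) = 1->2, 2->2, 3->2, 4->2
c(x6, x5) = 1->2, 2->2, 3->4, 4->4
c(c(c(x2, x3), c(x4, x1)), c(x6, x5)) = 1->2, 2->2, 3->2, 4->2

1->2, 2->2, 3->2, 4->2


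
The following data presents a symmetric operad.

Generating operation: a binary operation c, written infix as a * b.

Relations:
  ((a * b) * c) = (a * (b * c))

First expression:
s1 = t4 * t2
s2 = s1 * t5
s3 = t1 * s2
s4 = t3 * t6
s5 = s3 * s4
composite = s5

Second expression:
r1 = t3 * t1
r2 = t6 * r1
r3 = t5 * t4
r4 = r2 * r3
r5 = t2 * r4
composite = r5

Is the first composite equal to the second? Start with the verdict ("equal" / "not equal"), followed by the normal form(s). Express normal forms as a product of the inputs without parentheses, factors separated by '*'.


not equal — first t1 * t4 * t2 * t5 * t3 * t6, second t2 * t6 * t3 * t1 * t5 * t4

The first composite normalizes to t1 * t4 * t2 * t5 * t3 * t6
The second composite normalizes to t2 * t6 * t3 * t1 * t5 * t4
No match — not equal.


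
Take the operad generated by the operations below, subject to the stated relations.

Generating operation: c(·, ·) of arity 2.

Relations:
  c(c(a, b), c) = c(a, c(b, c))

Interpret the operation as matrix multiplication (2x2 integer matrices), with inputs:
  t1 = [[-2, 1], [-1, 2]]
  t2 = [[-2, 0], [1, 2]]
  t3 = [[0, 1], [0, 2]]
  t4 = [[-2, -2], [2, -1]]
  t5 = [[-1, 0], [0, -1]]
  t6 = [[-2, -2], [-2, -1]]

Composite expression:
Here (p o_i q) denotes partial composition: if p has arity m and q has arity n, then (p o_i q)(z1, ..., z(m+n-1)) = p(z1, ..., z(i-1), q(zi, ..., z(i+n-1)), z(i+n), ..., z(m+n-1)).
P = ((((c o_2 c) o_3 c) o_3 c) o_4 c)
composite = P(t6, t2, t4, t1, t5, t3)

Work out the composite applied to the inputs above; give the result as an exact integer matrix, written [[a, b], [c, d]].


c(t1, t5) = [[2, -1], [1, -2]]
c(t4, c(t1, t5)) = [[-6, 6], [3, 0]]
c(c(t4, c(t1, t5)), t3) = [[0, 6], [0, 3]]
c(t2, c(c(t4, c(t1, t5)), t3)) = [[0, -12], [0, 12]]
c(t6, c(t2, c(c(t4, c(t1, t5)), t3))) = [[0, 0], [0, 12]]

[[0, 0], [0, 12]]


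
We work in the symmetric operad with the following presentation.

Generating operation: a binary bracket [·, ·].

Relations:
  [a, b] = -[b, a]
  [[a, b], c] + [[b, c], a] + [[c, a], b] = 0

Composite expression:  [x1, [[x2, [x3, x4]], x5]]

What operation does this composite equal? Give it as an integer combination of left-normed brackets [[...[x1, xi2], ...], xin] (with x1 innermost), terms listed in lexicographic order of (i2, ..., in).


[[[[x1, x2], x3], x4], x5] - [[[[x1, x2], x4], x3], x5] - [[[[x1, x3], x4], x2], x5] + [[[[x1, x4], x3], x2], x5] - [[[[x1, x5], x2], x3], x4] + [[[[x1, x5], x2], x4], x3] + [[[[x1, x5], x3], x4], x2] - [[[[x1, x5], x4], x3], x2]

Antisymmetry and Jacobi reduce to x1-anchored left-normed brackets.
Composite bracket: [x1, [[x2, [x3, x4]], x5]]
Full expansion: 16 signed words from ab - ba (2^4 = 16).
Collect the words opening with x1:
  sign of x1x2x3x4x5 is +1, so it contributes +[[[[x1, x2], x3], x4], x5]
  sign of x1x2x4x3x5 is -1, so it contributes -[[[[x1, x2], x4], x3], x5]
  sign of x1x3x4x2x5 is -1, so it contributes -[[[[x1, x3], x4], x2], x5]
  sign of x1x4x3x2x5 is +1, so it contributes +[[[[x1, x4], x3], x2], x5]
  sign of x1x5x2x3x4 is -1, so it contributes -[[[[x1, x5], x2], x3], x4]
  sign of x1x5x2x4x3 is +1, so it contributes +[[[[x1, x5], x2], x4], x3]
  sign of x1x5x3x4x2 is +1, so it contributes +[[[[x1, x5], x3], x4], x2]
  sign of x1x5x4x3x2 is -1, so it contributes -[[[[x1, x5], x4], x3], x2]


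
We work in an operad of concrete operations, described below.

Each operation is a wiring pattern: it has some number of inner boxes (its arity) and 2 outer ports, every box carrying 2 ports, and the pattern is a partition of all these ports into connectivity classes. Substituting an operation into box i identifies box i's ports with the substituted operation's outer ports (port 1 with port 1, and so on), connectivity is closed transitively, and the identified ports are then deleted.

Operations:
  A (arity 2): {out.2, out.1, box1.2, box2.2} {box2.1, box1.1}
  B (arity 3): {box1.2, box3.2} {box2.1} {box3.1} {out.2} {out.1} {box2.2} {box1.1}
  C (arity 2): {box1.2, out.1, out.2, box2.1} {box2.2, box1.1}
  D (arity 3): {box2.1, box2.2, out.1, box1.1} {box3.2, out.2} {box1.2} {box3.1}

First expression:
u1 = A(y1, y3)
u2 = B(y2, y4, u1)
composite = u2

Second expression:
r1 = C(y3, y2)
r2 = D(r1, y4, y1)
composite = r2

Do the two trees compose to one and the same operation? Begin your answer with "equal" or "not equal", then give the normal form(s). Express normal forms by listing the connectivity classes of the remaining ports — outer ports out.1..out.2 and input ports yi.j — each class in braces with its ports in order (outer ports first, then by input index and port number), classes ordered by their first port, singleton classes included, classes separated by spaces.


The first expression, normalized: {out.1} {out.2} {y1.1, y3.1} {y1.2, y2.2, y3.2} {y2.1} {y4.1} {y4.2}
The second expression, normalized: {out.1, y2.1, y3.2, y4.1, y4.2} {out.2, y1.2} {y1.1} {y2.2, y3.1}
The forms do not match — not equal.

not equal; the first gives {out.1} {out.2} {y1.1, y3.1} {y1.2, y2.2, y3.2} {y2.1} {y4.1} {y4.2} and the second {out.1, y2.1, y3.2, y4.1, y4.2} {out.2, y1.2} {y1.1} {y2.2, y3.1}


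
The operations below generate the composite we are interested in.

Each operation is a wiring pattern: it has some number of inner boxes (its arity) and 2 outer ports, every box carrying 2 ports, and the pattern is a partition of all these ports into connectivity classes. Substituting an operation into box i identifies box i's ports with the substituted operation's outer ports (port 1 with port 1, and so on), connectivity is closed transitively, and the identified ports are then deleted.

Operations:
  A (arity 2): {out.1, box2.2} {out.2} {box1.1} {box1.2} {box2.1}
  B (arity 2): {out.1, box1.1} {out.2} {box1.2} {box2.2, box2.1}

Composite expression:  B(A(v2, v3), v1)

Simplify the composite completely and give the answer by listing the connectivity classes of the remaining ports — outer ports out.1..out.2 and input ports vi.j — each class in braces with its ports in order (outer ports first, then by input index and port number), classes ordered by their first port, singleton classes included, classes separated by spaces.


{out.1, v3.2} {out.2} {v1.1, v1.2} {v2.1} {v2.2} {v3.1}

Two ports join when wires chain via B-identified ports.
A over (v2, v3) gives {out.1, v3.2} {out.2} {v2.1} {v2.2} {v3.1}, out.j being that stage's outer ports
B over (v2, v3, v1) gives {out.1, v3.2} {out.2} {v1.1, v1.2} {v2.1} {v2.2} {v3.1}, out.j being that stage's outer ports


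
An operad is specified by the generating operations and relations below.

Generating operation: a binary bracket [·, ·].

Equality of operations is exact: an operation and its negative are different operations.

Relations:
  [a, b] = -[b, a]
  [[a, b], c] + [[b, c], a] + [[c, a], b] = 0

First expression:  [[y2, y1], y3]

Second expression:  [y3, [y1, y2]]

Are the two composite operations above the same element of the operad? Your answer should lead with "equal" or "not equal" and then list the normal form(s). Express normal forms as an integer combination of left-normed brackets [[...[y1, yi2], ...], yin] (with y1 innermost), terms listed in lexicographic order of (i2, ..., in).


equal: each reduces to -[[y1, y2], y3]


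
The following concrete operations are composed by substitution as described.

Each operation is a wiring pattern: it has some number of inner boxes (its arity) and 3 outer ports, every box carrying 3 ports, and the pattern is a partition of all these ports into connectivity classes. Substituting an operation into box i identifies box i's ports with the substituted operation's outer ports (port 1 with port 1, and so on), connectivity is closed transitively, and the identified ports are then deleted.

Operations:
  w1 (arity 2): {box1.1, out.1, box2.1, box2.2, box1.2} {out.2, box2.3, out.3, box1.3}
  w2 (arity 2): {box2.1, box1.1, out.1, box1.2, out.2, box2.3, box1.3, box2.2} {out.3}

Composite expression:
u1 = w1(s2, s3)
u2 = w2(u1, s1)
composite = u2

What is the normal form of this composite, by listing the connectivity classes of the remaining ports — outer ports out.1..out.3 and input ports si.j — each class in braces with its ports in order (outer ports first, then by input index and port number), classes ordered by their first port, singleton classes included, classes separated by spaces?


{out.1, out.2, s1.1, s1.2, s1.3, s2.1, s2.2, s2.3, s3.1, s3.2, s3.3} {out.3}

After gluing at w2, chains via deleted ports link the s-ports.
w1 over (s2, s3) gives {out.1, s2.1, s2.2, s3.1, s3.2} {out.2, out.3, s2.3, s3.3}, out.j being that stage's outer ports
w2 over (s2, s3, s1) gives {out.1, out.2, s1.1, s1.2, s1.3, s2.1, s2.2, s2.3, s3.1, s3.2, s3.3} {out.3}, out.j being that stage's outer ports


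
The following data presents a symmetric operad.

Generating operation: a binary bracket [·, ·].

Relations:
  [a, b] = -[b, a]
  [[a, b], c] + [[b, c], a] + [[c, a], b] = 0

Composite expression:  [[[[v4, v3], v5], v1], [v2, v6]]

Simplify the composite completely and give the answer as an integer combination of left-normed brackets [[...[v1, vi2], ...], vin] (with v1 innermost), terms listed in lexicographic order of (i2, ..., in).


[[[[[v1, v3], v4], v5], v2], v6] - [[[[[v1, v3], v4], v5], v6], v2] - [[[[[v1, v4], v3], v5], v2], v6] + [[[[[v1, v4], v3], v5], v6], v2] - [[[[[v1, v5], v3], v4], v2], v6] + [[[[[v1, v5], v3], v4], v6], v2] + [[[[[v1, v5], v4], v3], v2], v6] - [[[[[v1, v5], v4], v3], v6], v2]

Expand each bracket as ab - ba; the v1-initial words give the coefficients.
Composite bracket: [[[[v4, v3], v5], v1], [v2, v6]]
Expanding via [a, b] = ab - ba: 32 signed words (2^5 = 32).
Collect the words opening with v1:
  v1v3v4v5v2v6 appears with sign +1, giving the term +[[[[[v1, v3], v4], v5], v2], v6]
  v1v3v4v5v6v2 appears with sign -1, giving the term -[[[[[v1, v3], v4], v5], v6], v2]
  v1v4v3v5v2v6 appears with sign -1, giving the term -[[[[[v1, v4], v3], v5], v2], v6]
  v1v4v3v5v6v2 appears with sign +1, giving the term +[[[[[v1, v4], v3], v5], v6], v2]
  v1v5v3v4v2v6 appears with sign -1, giving the term -[[[[[v1, v5], v3], v4], v2], v6]
  v1v5v3v4v6v2 appears with sign +1, giving the term +[[[[[v1, v5], v3], v4], v6], v2]
  v1v5v4v3v2v6 appears with sign +1, giving the term +[[[[[v1, v5], v4], v3], v2], v6]
  v1v5v4v3v6v2 appears with sign -1, giving the term -[[[[[v1, v5], v4], v3], v6], v2]


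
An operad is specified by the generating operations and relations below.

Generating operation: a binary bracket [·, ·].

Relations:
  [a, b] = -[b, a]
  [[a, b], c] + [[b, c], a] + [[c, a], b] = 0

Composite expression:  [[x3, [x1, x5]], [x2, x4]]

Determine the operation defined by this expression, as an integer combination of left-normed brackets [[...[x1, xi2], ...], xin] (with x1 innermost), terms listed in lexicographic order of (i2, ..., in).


-[[[[x1, x5], x3], x2], x4] + [[[[x1, x5], x3], x4], x2]

Skip Jacobi rewriting: expand, keep x1-initial words, read off terms.
Composite bracket: [[x3, [x1, x5]], [x2, x4]]
Applying ab - ba throughout gives 16 signed words (2^4 = 16).
Coefficients come from the x1-initial words:
  from x1x5x3x2x4, sign -1: term -[[[[x1, x5], x3], x2], x4]
  from x1x5x3x4x2, sign +1: term +[[[[x1, x5], x3], x4], x2]


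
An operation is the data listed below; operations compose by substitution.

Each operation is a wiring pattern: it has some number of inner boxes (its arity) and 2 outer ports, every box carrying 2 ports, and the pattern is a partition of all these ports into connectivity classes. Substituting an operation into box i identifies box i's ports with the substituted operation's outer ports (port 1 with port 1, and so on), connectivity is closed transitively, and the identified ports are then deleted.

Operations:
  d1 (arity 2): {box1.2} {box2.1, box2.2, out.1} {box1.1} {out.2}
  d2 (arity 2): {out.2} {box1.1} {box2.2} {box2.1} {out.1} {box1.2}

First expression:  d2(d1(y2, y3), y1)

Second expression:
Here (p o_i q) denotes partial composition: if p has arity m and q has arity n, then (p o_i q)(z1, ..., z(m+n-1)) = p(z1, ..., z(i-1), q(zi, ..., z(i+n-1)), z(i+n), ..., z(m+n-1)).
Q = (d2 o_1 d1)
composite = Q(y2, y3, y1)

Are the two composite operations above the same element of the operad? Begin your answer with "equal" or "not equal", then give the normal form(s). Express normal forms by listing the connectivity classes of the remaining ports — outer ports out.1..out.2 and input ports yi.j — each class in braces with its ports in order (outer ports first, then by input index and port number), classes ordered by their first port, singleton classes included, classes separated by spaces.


equal; the common form is {out.1} {out.2} {y1.1} {y1.2} {y2.1} {y2.2} {y3.1, y3.2}

Reducing the first expression gives {out.1} {out.2} {y1.1} {y1.2} {y2.1} {y2.2} {y3.1, y3.2}
Reducing the second expression gives {out.1} {out.2} {y1.1} {y1.2} {y2.1} {y2.2} {y3.1, y3.2}
Both agree, so they are equal.


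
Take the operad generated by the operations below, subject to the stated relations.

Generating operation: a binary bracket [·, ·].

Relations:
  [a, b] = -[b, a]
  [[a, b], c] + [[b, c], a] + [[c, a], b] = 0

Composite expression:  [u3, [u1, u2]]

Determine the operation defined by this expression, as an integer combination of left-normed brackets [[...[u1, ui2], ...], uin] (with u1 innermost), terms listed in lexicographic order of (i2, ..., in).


-[[u1, u2], u3]

A multilinear Lie element is pinned by u1-initial words (u1 innermost).
Composite bracket: [u3, [u1, u2]]
The bracket unfolds into 4 signed words via [a, b] = ab - ba (2^2 = 4).
Coefficients come from the u1-initial words:
  u1u2u3 appears with sign -1, giving the term -[[u1, u2], u3]


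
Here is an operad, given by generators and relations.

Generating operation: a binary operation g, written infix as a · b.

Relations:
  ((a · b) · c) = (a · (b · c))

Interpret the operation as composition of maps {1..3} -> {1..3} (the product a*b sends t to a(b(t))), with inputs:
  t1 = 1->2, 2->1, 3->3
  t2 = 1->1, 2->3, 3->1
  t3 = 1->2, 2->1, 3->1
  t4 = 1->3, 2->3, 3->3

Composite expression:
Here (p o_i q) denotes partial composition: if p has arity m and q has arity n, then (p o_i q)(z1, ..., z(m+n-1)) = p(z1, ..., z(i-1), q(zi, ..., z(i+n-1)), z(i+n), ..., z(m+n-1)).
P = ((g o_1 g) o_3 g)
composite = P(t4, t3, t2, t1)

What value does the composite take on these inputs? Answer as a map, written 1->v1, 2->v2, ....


1->3, 2->3, 3->3

(t4 · t3) = 1->3, 2->3, 3->3
(t2 · t1) = 1->3, 2->1, 3->1
((t4 · t3) · (t2 · t1)) = 1->3, 2->3, 3->3


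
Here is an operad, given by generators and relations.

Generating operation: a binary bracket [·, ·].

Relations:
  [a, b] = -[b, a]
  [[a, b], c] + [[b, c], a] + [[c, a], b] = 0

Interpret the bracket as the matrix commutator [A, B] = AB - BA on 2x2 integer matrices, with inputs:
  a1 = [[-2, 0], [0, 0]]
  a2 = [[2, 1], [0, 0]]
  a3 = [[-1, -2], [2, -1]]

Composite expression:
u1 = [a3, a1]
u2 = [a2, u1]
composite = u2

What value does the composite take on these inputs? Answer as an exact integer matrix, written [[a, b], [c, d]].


[[-4, -8], [8, 4]]


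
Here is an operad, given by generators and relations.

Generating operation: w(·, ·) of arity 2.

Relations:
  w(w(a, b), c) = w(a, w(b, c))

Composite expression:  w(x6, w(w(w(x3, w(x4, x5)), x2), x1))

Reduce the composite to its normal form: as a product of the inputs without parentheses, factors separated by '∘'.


Key point: w is associative — brackets drop, the x-order remains.
w(x4, x5) flattens to x4 ∘ x5
w(x3, w(x4, x5)) flattens to x3 ∘ x4 ∘ x5
w(w(x3, w(x4, x5)), x2) flattens to x3 ∘ x4 ∘ x5 ∘ x2
w(w(w(x3, w(x4, x5)), x2), x1) flattens to x3 ∘ x4 ∘ x5 ∘ x2 ∘ x1
w(x6, w(w(w(x3, w(x4, x5)), x2), x1)) flattens to x6 ∘ x3 ∘ x4 ∘ x5 ∘ x2 ∘ x1

x6 ∘ x3 ∘ x4 ∘ x5 ∘ x2 ∘ x1


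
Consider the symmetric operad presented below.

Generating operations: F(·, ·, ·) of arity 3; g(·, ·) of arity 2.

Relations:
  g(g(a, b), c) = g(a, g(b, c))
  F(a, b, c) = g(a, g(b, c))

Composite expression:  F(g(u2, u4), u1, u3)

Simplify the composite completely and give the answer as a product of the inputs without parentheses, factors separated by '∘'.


u2 ∘ u4 ∘ u1 ∘ u3

Under associativity of F, the answer is the u's in reading order.
g(u2, u4) spells out as u2 ∘ u4
F(g(u2, u4), u1, u3) spells out as u2 ∘ u4 ∘ u1 ∘ u3


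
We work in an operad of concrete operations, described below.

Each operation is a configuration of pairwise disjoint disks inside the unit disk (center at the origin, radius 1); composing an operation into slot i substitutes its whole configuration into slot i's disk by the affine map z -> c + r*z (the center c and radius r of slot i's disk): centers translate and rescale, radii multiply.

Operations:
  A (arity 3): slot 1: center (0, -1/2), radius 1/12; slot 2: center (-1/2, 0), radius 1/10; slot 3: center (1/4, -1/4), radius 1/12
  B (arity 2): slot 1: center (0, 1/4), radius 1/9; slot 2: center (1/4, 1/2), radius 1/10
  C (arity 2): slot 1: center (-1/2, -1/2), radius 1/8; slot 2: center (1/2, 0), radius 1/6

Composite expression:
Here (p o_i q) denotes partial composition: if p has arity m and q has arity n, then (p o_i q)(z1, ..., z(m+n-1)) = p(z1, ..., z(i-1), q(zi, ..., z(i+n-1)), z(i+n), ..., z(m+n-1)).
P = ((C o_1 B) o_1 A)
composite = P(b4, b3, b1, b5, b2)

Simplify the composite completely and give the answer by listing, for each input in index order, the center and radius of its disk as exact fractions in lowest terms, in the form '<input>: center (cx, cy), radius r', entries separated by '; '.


b1: center (-143/288, -17/36), radius 1/864; b2: center (1/2, 0), radius 1/6; b3: center (-73/144, -15/32), radius 1/720; b4: center (-1/2, -137/288), radius 1/864; b5: center (-15/32, -7/16), radius 1/80


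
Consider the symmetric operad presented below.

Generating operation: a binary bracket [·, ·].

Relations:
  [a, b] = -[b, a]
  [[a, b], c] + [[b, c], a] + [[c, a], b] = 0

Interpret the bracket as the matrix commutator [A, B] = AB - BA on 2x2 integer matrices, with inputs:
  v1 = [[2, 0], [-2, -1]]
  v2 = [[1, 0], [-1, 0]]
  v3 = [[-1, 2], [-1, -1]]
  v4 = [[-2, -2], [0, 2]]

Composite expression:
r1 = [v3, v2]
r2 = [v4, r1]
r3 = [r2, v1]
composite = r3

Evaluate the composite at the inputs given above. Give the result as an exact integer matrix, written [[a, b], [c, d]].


[[0, 0], [-4, 0]]

[v3, v2] = [[-2, -2], [-1, 2]]
[v4, [v3, v2]] = [[2, 0], [-4, -2]]
[[v4, [v3, v2]], v1] = [[0, 0], [-4, 0]]


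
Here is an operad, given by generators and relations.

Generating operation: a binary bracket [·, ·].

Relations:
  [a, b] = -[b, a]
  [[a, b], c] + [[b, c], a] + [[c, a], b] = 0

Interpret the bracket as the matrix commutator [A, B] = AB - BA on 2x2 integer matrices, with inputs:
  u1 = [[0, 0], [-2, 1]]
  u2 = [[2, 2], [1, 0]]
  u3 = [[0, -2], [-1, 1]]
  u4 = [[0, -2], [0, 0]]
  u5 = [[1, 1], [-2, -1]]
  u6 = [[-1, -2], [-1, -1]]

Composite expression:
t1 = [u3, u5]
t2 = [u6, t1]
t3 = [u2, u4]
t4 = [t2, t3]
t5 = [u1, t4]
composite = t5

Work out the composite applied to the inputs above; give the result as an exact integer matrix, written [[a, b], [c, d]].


[[-336, 168], [120, 336]]

[u3, u5] = [[5, 3], [-4, -5]]
[u6, [u3, u5]] = [[11, 20], [-10, -11]]
[u2, u4] = [[2, -4], [0, -2]]
[[u6, [u3, u5]], [u2, u4]] = [[-40, -168], [-40, 40]]
[u1, [[u6, [u3, u5]], [u2, u4]]] = [[-336, 168], [120, 336]]


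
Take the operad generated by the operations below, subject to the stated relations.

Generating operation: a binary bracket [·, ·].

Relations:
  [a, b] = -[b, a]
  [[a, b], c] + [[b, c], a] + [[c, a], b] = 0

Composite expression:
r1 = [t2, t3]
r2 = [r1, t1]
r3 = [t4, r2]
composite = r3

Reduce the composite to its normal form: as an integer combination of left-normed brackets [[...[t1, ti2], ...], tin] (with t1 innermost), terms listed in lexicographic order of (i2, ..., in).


Skip Jacobi rewriting: expand, keep t1-initial words, read off terms.
Composite bracket: [t4, [[t2, t3], t1]]
Applying ab - ba throughout gives 8 signed words (2^3 = 8).
Coefficients come from the t1-initial words:
  t1t2t3t4 (sign +1) contributes +[[[t1, t2], t3], t4]
  t1t3t2t4 (sign -1) contributes -[[[t1, t3], t2], t4]

[[[t1, t2], t3], t4] - [[[t1, t3], t2], t4]


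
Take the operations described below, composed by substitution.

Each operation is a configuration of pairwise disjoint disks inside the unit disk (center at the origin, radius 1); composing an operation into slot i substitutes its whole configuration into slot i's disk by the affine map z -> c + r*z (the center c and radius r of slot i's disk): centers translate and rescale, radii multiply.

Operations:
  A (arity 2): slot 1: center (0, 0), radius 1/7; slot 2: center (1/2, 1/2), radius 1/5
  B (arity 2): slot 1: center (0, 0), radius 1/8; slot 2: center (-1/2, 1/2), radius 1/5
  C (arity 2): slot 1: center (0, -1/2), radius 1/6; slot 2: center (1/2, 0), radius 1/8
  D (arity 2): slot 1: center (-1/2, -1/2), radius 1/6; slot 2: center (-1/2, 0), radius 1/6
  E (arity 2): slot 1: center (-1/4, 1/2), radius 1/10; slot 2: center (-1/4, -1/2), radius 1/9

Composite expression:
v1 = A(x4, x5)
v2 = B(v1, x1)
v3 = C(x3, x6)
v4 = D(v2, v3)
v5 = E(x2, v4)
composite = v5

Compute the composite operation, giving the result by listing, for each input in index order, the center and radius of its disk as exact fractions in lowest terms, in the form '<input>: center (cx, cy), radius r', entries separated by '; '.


x1: center (-17/54, -59/108), radius 1/270; x2: center (-1/4, 1/2), radius 1/10; x3: center (-11/36, -55/108), radius 1/324; x4: center (-11/36, -5/9), radius 1/3024; x5: center (-263/864, -479/864), radius 1/2160; x6: center (-8/27, -1/2), radius 1/432

Only the slot chain above each x matters under E; compose those maps.
x2: after 1 affine step, its disk has center (-1/4, 1/2), radius 1/10
x4: after 4 affine steps, its disk has center (-11/36, -5/9), radius 1/3024
x5: after 4 affine steps, its disk has center (-263/864, -479/864), radius 1/2160
x1: after 3 affine steps, its disk has center (-17/54, -59/108), radius 1/270
x3: after 3 affine steps, its disk has center (-11/36, -55/108), radius 1/324
x6: after 3 affine steps, its disk has center (-8/27, -1/2), radius 1/432


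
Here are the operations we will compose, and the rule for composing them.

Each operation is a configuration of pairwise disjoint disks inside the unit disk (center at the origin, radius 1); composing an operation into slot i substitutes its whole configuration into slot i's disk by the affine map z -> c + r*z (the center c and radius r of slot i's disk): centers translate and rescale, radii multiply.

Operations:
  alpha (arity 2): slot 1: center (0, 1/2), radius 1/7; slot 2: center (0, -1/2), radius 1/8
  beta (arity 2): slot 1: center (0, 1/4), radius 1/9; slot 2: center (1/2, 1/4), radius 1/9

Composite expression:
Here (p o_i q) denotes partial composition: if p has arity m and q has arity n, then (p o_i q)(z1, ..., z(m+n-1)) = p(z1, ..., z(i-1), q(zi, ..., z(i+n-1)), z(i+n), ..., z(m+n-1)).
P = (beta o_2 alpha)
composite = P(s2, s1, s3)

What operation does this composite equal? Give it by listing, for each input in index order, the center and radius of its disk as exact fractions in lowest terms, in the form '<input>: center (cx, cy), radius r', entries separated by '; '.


Follow each s-input down from beta: c' goes to c + r*c', radius to r*r'.
input s2: composing its 1 substitution step yields center (0, 1/4), radius 1/9
input s1: composing its 2 substitution steps yields center (1/2, 11/36), radius 1/63
input s3: composing its 2 substitution steps yields center (1/2, 7/36), radius 1/72

s1: center (1/2, 11/36), radius 1/63; s2: center (0, 1/4), radius 1/9; s3: center (1/2, 7/36), radius 1/72


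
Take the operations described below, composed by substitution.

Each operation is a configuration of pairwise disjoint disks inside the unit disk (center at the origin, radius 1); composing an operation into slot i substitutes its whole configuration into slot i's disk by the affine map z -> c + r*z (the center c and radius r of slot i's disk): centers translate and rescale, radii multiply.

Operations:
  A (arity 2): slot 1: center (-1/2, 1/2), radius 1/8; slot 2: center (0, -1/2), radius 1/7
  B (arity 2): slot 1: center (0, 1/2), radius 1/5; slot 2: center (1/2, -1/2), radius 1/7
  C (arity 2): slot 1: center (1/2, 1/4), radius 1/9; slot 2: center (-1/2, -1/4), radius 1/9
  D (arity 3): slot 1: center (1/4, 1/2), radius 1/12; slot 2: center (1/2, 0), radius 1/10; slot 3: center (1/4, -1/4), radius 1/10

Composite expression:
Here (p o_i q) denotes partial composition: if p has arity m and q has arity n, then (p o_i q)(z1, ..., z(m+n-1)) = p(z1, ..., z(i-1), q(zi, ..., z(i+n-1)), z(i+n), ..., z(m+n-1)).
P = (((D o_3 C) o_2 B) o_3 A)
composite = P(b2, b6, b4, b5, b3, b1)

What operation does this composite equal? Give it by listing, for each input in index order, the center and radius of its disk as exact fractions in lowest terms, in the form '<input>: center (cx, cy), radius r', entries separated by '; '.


b1: center (1/5, -11/40), radius 1/90; b2: center (1/4, 1/2), radius 1/12; b3: center (3/10, -9/40), radius 1/90; b4: center (19/35, -3/70), radius 1/560; b5: center (11/20, -2/35), radius 1/490; b6: center (1/2, 1/20), radius 1/50


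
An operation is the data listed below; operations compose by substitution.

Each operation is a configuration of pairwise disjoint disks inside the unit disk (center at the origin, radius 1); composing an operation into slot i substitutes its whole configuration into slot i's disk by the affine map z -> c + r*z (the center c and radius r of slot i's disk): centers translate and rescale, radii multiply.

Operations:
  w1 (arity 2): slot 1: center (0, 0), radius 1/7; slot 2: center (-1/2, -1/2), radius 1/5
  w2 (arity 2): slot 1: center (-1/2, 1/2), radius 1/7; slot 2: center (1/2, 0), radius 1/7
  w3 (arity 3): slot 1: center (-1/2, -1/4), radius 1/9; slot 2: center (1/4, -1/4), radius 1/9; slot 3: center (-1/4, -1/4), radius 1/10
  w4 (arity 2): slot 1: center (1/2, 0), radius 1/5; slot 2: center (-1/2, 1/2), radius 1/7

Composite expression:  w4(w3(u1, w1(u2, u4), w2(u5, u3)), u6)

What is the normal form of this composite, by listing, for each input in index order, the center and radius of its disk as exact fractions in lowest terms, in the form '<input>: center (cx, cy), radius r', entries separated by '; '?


u1: center (2/5, -1/20), radius 1/45; u2: center (11/20, -1/20), radius 1/315; u3: center (23/50, -1/20), radius 1/350; u4: center (97/180, -11/180), radius 1/225; u5: center (11/25, -1/25), radius 1/350; u6: center (-1/2, 1/2), radius 1/7

Only the slot chain above each u matters under w4; compose those maps.
input u1: applying the 2 nested substitutions gives center (2/5, -1/20), radius 1/45
input u2: applying the 3 nested substitutions gives center (11/20, -1/20), radius 1/315
input u4: applying the 3 nested substitutions gives center (97/180, -11/180), radius 1/225
input u5: applying the 3 nested substitutions gives center (11/25, -1/25), radius 1/350
input u3: applying the 3 nested substitutions gives center (23/50, -1/20), radius 1/350
input u6: applying the 1 nested substitution gives center (-1/2, 1/2), radius 1/7
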